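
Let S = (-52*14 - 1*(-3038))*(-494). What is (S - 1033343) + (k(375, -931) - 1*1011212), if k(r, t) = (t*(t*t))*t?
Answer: 751271445426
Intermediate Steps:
k(r, t) = t⁴ (k(r, t) = (t*t²)*t = t³*t = t⁴)
S = -1141140 (S = (-728 + 3038)*(-494) = 2310*(-494) = -1141140)
(S - 1033343) + (k(375, -931) - 1*1011212) = (-1141140 - 1033343) + ((-931)⁴ - 1*1011212) = -2174483 + (751274631121 - 1011212) = -2174483 + 751273619909 = 751271445426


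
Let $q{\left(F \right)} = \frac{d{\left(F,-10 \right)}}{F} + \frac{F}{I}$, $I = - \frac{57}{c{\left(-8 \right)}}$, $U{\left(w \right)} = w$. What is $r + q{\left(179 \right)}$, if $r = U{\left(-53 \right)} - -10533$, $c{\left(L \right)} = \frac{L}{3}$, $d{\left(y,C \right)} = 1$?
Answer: $\frac{321038819}{30609} \approx 10488.0$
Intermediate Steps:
$c{\left(L \right)} = \frac{L}{3}$ ($c{\left(L \right)} = L \frac{1}{3} = \frac{L}{3}$)
$r = 10480$ ($r = -53 - -10533 = -53 + 10533 = 10480$)
$I = \frac{171}{8}$ ($I = - \frac{57}{\frac{1}{3} \left(-8\right)} = - \frac{57}{- \frac{8}{3}} = \left(-57\right) \left(- \frac{3}{8}\right) = \frac{171}{8} \approx 21.375$)
$q{\left(F \right)} = \frac{1}{F} + \frac{8 F}{171}$ ($q{\left(F \right)} = 1 \frac{1}{F} + \frac{F}{\frac{171}{8}} = \frac{1}{F} + F \frac{8}{171} = \frac{1}{F} + \frac{8 F}{171}$)
$r + q{\left(179 \right)} = 10480 + \left(\frac{1}{179} + \frac{8}{171} \cdot 179\right) = 10480 + \left(\frac{1}{179} + \frac{1432}{171}\right) = 10480 + \frac{256499}{30609} = \frac{321038819}{30609}$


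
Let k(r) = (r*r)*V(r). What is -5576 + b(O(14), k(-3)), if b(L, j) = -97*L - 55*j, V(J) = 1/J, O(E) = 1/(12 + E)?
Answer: -140783/26 ≈ -5414.7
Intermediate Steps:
k(r) = r (k(r) = (r*r)/r = r²/r = r)
-5576 + b(O(14), k(-3)) = -5576 + (-97/(12 + 14) - 55*(-3)) = -5576 + (-97/26 + 165) = -5576 + 4193/26 = -140783/26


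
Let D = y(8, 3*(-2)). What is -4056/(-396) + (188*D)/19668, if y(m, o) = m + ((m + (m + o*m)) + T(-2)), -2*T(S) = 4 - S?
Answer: 4463/447 ≈ 9.9843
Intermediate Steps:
T(S) = -2 + S/2 (T(S) = -(4 - S)/2 = -2 + S/2)
y(m, o) = -3 + 3*m + m*o (y(m, o) = m + ((m + (m + o*m)) + (-2 + (½)*(-2))) = m + ((m + (m + m*o)) + (-2 - 1)) = m + ((2*m + m*o) - 3) = m + (-3 + 2*m + m*o) = -3 + 3*m + m*o)
D = -27 (D = -3 + 3*8 + 8*(3*(-2)) = -3 + 24 + 8*(-6) = -3 + 24 - 48 = -27)
-4056/(-396) + (188*D)/19668 = -4056/(-396) + (188*(-27))/19668 = -4056*(-1/396) - 5076*1/19668 = 338/33 - 423/1639 = 4463/447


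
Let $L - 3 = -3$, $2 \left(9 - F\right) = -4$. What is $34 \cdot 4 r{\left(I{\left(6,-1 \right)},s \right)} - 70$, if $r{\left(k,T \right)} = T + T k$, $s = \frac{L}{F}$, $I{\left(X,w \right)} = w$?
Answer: $-70$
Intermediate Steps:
$F = 11$ ($F = 9 - -2 = 9 + 2 = 11$)
$L = 0$ ($L = 3 - 3 = 0$)
$s = 0$ ($s = \frac{0}{11} = 0 \cdot \frac{1}{11} = 0$)
$34 \cdot 4 r{\left(I{\left(6,-1 \right)},s \right)} - 70 = 34 \cdot 4 \cdot 0 \left(1 - 1\right) - 70 = 34 \cdot 4 \cdot 0 \cdot 0 - 70 = 34 \cdot 4 \cdot 0 - 70 = 34 \cdot 0 - 70 = 0 - 70 = -70$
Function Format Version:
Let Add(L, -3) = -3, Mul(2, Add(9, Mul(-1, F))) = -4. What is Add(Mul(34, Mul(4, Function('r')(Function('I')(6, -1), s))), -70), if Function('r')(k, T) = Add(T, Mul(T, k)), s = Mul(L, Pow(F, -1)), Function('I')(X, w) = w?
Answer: -70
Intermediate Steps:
F = 11 (F = Add(9, Mul(Rational(-1, 2), -4)) = Add(9, 2) = 11)
L = 0 (L = Add(3, -3) = 0)
s = 0 (s = Mul(0, Pow(11, -1)) = Mul(0, Rational(1, 11)) = 0)
Add(Mul(34, Mul(4, Function('r')(Function('I')(6, -1), s))), -70) = Add(Mul(34, Mul(4, Mul(0, Add(1, -1)))), -70) = Add(Mul(34, Mul(4, Mul(0, 0))), -70) = Add(Mul(34, Mul(4, 0)), -70) = Add(Mul(34, 0), -70) = Add(0, -70) = -70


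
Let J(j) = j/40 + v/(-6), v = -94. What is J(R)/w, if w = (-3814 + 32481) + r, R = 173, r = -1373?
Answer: 2399/3275280 ≈ 0.00073246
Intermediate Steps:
J(j) = 47/3 + j/40 (J(j) = j/40 - 94/(-6) = j*(1/40) - 94*(-⅙) = j/40 + 47/3 = 47/3 + j/40)
w = 27294 (w = (-3814 + 32481) - 1373 = 28667 - 1373 = 27294)
J(R)/w = (47/3 + (1/40)*173)/27294 = (47/3 + 173/40)*(1/27294) = (2399/120)*(1/27294) = 2399/3275280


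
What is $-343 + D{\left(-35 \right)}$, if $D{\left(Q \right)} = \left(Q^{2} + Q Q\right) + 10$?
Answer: $2117$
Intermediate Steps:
$D{\left(Q \right)} = 10 + 2 Q^{2}$ ($D{\left(Q \right)} = \left(Q^{2} + Q^{2}\right) + 10 = 2 Q^{2} + 10 = 10 + 2 Q^{2}$)
$-343 + D{\left(-35 \right)} = -343 + \left(10 + 2 \left(-35\right)^{2}\right) = -343 + \left(10 + 2 \cdot 1225\right) = -343 + \left(10 + 2450\right) = -343 + 2460 = 2117$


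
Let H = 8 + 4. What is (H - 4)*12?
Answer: 96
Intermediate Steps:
H = 12
(H - 4)*12 = (12 - 4)*12 = 8*12 = 96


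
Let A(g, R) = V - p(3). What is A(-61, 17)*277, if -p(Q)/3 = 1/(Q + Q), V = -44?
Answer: -24099/2 ≈ -12050.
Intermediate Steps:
p(Q) = -3/(2*Q) (p(Q) = -3/(Q + Q) = -3*1/(2*Q) = -3/(2*Q))
A(g, R) = -87/2 (A(g, R) = -44 - (-3)/(2*3) = -44 - 1*(-½) = -44 + ½ = -87/2)
A(-61, 17)*277 = -87/2*277 = -24099/2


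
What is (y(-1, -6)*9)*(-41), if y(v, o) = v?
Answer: 369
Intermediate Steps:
(y(-1, -6)*9)*(-41) = -1*9*(-41) = -9*(-41) = 369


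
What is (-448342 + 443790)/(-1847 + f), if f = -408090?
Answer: 4552/409937 ≈ 0.011104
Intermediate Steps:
(-448342 + 443790)/(-1847 + f) = (-448342 + 443790)/(-1847 - 408090) = -4552/(-409937) = -4552*(-1/409937) = 4552/409937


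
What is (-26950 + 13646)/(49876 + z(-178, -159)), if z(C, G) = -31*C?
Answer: -6652/27697 ≈ -0.24017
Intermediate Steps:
(-26950 + 13646)/(49876 + z(-178, -159)) = (-26950 + 13646)/(49876 - 31*(-178)) = -13304/(49876 + 5518) = -13304/55394 = -13304*1/55394 = -6652/27697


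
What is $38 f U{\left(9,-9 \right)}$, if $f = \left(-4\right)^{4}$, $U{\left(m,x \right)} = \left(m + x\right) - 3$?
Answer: $-29184$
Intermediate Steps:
$U{\left(m,x \right)} = -3 + m + x$
$f = 256$
$38 f U{\left(9,-9 \right)} = 38 \cdot 256 \left(-3 + 9 - 9\right) = 9728 \left(-3\right) = -29184$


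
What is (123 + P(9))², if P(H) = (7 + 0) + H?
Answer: 19321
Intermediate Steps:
P(H) = 7 + H
(123 + P(9))² = (123 + (7 + 9))² = (123 + 16)² = 139² = 19321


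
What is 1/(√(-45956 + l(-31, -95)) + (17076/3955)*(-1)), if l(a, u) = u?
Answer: -67535580/720622483051 - 15642025*I*√46051/720622483051 ≈ -9.3718e-5 - 0.0046581*I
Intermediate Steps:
1/(√(-45956 + l(-31, -95)) + (17076/3955)*(-1)) = 1/(√(-45956 - 95) + (17076/3955)*(-1)) = 1/(√(-46051) + (17076*(1/3955))*(-1)) = 1/(I*√46051 + (17076/3955)*(-1)) = 1/(I*√46051 - 17076/3955) = 1/(-17076/3955 + I*√46051)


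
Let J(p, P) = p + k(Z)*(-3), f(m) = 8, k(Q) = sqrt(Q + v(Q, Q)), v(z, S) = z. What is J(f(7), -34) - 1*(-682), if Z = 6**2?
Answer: 690 - 18*sqrt(2) ≈ 664.54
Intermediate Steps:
Z = 36
k(Q) = sqrt(2)*sqrt(Q) (k(Q) = sqrt(Q + Q) = sqrt(2*Q) = sqrt(2)*sqrt(Q))
J(p, P) = p - 18*sqrt(2) (J(p, P) = p + (sqrt(2)*sqrt(36))*(-3) = p + (sqrt(2)*6)*(-3) = p + (6*sqrt(2))*(-3) = p - 18*sqrt(2))
J(f(7), -34) - 1*(-682) = (8 - 18*sqrt(2)) - 1*(-682) = (8 - 18*sqrt(2)) + 682 = 690 - 18*sqrt(2)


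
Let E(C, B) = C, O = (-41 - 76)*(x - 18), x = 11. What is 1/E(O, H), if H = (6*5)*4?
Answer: 1/819 ≈ 0.0012210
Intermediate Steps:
H = 120 (H = 30*4 = 120)
O = 819 (O = (-41 - 76)*(11 - 18) = -117*(-7) = 819)
1/E(O, H) = 1/819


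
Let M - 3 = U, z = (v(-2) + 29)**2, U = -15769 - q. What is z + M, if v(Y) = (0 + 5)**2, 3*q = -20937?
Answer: -5871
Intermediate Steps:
q = -6979 (q = (1/3)*(-20937) = -6979)
v(Y) = 25 (v(Y) = 5**2 = 25)
U = -8790 (U = -15769 - 1*(-6979) = -15769 + 6979 = -8790)
z = 2916 (z = (25 + 29)**2 = 54**2 = 2916)
M = -8787 (M = 3 - 8790 = -8787)
z + M = 2916 - 8787 = -5871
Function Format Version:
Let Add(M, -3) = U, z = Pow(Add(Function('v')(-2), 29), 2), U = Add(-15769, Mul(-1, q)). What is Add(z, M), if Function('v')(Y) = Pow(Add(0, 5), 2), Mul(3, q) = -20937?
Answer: -5871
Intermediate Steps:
q = -6979 (q = Mul(Rational(1, 3), -20937) = -6979)
Function('v')(Y) = 25 (Function('v')(Y) = Pow(5, 2) = 25)
U = -8790 (U = Add(-15769, Mul(-1, -6979)) = Add(-15769, 6979) = -8790)
z = 2916 (z = Pow(Add(25, 29), 2) = Pow(54, 2) = 2916)
M = -8787 (M = Add(3, -8790) = -8787)
Add(z, M) = Add(2916, -8787) = -5871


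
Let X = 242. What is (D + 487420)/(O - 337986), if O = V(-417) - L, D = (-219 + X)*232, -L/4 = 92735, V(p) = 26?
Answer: 123189/8245 ≈ 14.941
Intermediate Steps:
L = -370940 (L = -4*92735 = -370940)
D = 5336 (D = (-219 + 242)*232 = 23*232 = 5336)
O = 370966 (O = 26 - 1*(-370940) = 26 + 370940 = 370966)
(D + 487420)/(O - 337986) = (5336 + 487420)/(370966 - 337986) = 492756/32980 = 492756*(1/32980) = 123189/8245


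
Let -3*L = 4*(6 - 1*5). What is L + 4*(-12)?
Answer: -148/3 ≈ -49.333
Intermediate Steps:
L = -4/3 (L = -4*(6 - 1*5)/3 = -4*(6 - 5)/3 = -4/3 ≈ -1.3333)
L + 4*(-12) = -4/3 + 4*(-12) = -4/3 - 48 = -148/3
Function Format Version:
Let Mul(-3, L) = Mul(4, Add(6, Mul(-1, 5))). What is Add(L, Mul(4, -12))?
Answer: Rational(-148, 3) ≈ -49.333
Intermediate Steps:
L = Rational(-4, 3) (L = Mul(Rational(-1, 3), Mul(4, Add(6, Mul(-1, 5)))) = Mul(Rational(-1, 3), Mul(4, Add(6, -5))) = Mul(Rational(-1, 3), Mul(4, 1)) = Mul(Rational(-1, 3), 4) = Rational(-4, 3) ≈ -1.3333)
Add(L, Mul(4, -12)) = Add(Rational(-4, 3), Mul(4, -12)) = Add(Rational(-4, 3), -48) = Rational(-148, 3)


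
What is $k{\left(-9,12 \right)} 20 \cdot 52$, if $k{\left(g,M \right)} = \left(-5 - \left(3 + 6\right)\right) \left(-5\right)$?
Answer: $72800$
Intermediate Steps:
$k{\left(g,M \right)} = 70$ ($k{\left(g,M \right)} = \left(-5 - 9\right) \left(-5\right) = \left(-14\right) \left(-5\right) = 70$)
$k{\left(-9,12 \right)} 20 \cdot 52 = 70 \cdot 20 \cdot 52 = 1400 \cdot 52 = 72800$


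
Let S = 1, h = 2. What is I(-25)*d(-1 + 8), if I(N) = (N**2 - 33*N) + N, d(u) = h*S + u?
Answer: 12825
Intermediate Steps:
d(u) = 2 + u (d(u) = 2*1 + u = 2 + u)
I(N) = N**2 - 32*N
I(-25)*d(-1 + 8) = (-25*(-32 - 25))*(2 + (-1 + 8)) = (-25*(-57))*(2 + 7) = 1425*9 = 12825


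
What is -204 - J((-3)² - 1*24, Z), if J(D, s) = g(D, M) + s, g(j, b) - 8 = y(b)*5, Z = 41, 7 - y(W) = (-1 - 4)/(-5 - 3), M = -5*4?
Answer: -2279/8 ≈ -284.88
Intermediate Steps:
M = -20
y(W) = 51/8 (y(W) = 7 - (-1 - 4)/(-5 - 3) = 7 - (-5)/(-8) = 7 - (-5)*(-1)/8 = 7 - 1*5/8 = 7 - 5/8 = 51/8)
g(j, b) = 319/8 (g(j, b) = 8 + (51/8)*5 = 8 + 255/8 = 319/8)
J(D, s) = 319/8 + s
-204 - J((-3)² - 1*24, Z) = -204 - (319/8 + 41) = -204 - 1*647/8 = -204 - 647/8 = -2279/8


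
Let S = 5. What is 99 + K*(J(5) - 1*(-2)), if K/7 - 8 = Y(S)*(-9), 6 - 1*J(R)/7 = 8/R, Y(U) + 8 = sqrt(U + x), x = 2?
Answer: 18467 - 10332*sqrt(7)/5 ≈ 13000.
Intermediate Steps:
Y(U) = -8 + sqrt(2 + U) (Y(U) = -8 + sqrt(U + 2) = -8 + sqrt(2 + U))
J(R) = 42 - 56/R
K = 560 - 63*sqrt(7) (K = 56 + 7*((-8 + sqrt(2 + 5))*(-9)) = 56 + 7*((-8 + sqrt(7))*(-9)) = 56 + 7*(72 - 9*sqrt(7)) = 56 + (504 - 63*sqrt(7)) = 560 - 63*sqrt(7) ≈ 393.32)
99 + K*(J(5) - 1*(-2)) = 99 + (560 - 63*sqrt(7))*((42 - 56/5) - 1*(-2)) = 99 + (560 - 63*sqrt(7))*((42 - 56*1/5) + 2) = 99 + (560 - 63*sqrt(7))*((42 - 56/5) + 2) = 99 + (560 - 63*sqrt(7))*(154/5 + 2) = 99 + (560 - 63*sqrt(7))*(164/5) = 99 + (18368 - 10332*sqrt(7)/5) = 18467 - 10332*sqrt(7)/5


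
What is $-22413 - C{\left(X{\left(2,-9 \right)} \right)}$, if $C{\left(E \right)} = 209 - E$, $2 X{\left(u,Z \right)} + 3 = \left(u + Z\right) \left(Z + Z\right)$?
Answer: $- \frac{45121}{2} \approx -22561.0$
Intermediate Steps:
$X{\left(u,Z \right)} = - \frac{3}{2} + Z \left(Z + u\right)$ ($X{\left(u,Z \right)} = - \frac{3}{2} + \frac{\left(u + Z\right) \left(Z + Z\right)}{2} = - \frac{3}{2} + \frac{\left(Z + u\right) 2 Z}{2} = - \frac{3}{2} + \frac{2 Z \left(Z + u\right)}{2} = - \frac{3}{2} + Z \left(Z + u\right)$)
$-22413 - C{\left(X{\left(2,-9 \right)} \right)} = -22413 - \left(209 - \left(- \frac{3}{2} + \left(-9\right)^{2} - 18\right)\right) = -22413 - \left(209 - \left(- \frac{3}{2} + 81 - 18\right)\right) = -22413 - \left(209 - \frac{123}{2}\right) = -22413 - \frac{295}{2} = - \frac{45121}{2}$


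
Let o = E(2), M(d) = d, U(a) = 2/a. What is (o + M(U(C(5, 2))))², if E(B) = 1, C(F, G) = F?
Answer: 49/25 ≈ 1.9600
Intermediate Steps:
o = 1
(o + M(U(C(5, 2))))² = (1 + 2/5)² = (1 + 2*(⅕))² = (1 + ⅖)² = (7/5)² = 49/25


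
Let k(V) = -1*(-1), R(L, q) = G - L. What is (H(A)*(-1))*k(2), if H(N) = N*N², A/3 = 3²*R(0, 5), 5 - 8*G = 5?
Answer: 0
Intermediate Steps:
G = 0 (G = 5/8 - ⅛*5 = 5/8 - 5/8 = 0)
R(L, q) = -L (R(L, q) = 0 - L = -L)
k(V) = 1
A = 0 (A = 3*(3²*(-1*0)) = 3*(9*0) = 3*0 = 0)
H(N) = N³
(H(A)*(-1))*k(2) = (0³*(-1))*1 = (0*(-1))*1 = 0*1 = 0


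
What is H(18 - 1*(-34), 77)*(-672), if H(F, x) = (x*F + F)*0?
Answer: 0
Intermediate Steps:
H(F, x) = 0 (H(F, x) = (F*x + F)*0 = (F + F*x)*0 = 0)
H(18 - 1*(-34), 77)*(-672) = 0*(-672) = 0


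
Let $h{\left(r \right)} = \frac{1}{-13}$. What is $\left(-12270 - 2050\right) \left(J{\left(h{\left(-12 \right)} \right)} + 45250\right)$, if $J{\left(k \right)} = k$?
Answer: $- \frac{8423725680}{13} \approx -6.4798 \cdot 10^{8}$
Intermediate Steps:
$h{\left(r \right)} = - \frac{1}{13}$
$\left(-12270 - 2050\right) \left(J{\left(h{\left(-12 \right)} \right)} + 45250\right) = \left(-12270 - 2050\right) \left(- \frac{1}{13} + 45250\right) = \left(-14320\right) \frac{588249}{13} = - \frac{8423725680}{13}$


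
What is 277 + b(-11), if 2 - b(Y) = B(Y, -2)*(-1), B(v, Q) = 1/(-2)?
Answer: 557/2 ≈ 278.50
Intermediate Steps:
B(v, Q) = -1/2
b(Y) = 3/2 (b(Y) = 2 - (-1)*(-1)/2 = 2 - 1*1/2 = 2 - 1/2 = 3/2)
277 + b(-11) = 277 + 3/2 = 557/2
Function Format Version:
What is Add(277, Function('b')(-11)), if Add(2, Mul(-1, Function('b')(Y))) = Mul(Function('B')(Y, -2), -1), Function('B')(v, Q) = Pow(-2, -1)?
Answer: Rational(557, 2) ≈ 278.50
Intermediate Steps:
Function('B')(v, Q) = Rational(-1, 2)
Function('b')(Y) = Rational(3, 2) (Function('b')(Y) = Add(2, Mul(-1, Mul(Rational(-1, 2), -1))) = Add(2, Mul(-1, Rational(1, 2))) = Add(2, Rational(-1, 2)) = Rational(3, 2))
Add(277, Function('b')(-11)) = Add(277, Rational(3, 2)) = Rational(557, 2)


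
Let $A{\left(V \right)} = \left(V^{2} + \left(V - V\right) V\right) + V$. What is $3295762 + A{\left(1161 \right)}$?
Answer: $4644844$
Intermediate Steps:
$A{\left(V \right)} = V + V^{2}$ ($A{\left(V \right)} = \left(V^{2} + 0 V\right) + V = \left(V^{2} + 0\right) + V = V^{2} + V = V + V^{2}$)
$3295762 + A{\left(1161 \right)} = 3295762 + 1161 \left(1 + 1161\right) = 3295762 + 1161 \cdot 1162 = 3295762 + 1349082 = 4644844$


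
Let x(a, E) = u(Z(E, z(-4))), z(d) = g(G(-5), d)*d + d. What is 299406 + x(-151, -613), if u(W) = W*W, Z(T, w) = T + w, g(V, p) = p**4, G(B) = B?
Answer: 2992287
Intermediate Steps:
z(d) = d + d**5 (z(d) = d**4*d + d = d**5 + d = d + d**5)
u(W) = W**2
x(a, E) = (-1028 + E)**2 (x(a, E) = (E + (-4 + (-4)**5))**2 = (E + (-4 - 1024))**2 = (E - 1028)**2 = (-1028 + E)**2)
299406 + x(-151, -613) = 299406 + (-1028 - 613)**2 = 299406 + (-1641)**2 = 299406 + 2692881 = 2992287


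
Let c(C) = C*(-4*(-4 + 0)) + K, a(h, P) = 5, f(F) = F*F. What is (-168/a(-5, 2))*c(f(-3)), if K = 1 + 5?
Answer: -5040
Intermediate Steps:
K = 6
f(F) = F**2
c(C) = 6 + 16*C (c(C) = C*(-4*(-4 + 0)) + 6 = C*(-4*(-4)) + 6 = C*16 + 6 = 16*C + 6 = 6 + 16*C)
(-168/a(-5, 2))*c(f(-3)) = (-168/5)*(6 + 16*(-3)**2) = (-168/5)*(6 + 16*9) = (-24*7/5)*(6 + 144) = -168/5*150 = -5040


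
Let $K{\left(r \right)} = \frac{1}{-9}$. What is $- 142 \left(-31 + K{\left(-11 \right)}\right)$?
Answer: $\frac{39760}{9} \approx 4417.8$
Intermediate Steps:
$K{\left(r \right)} = - \frac{1}{9}$
$- 142 \left(-31 + K{\left(-11 \right)}\right) = - 142 \left(-31 - \frac{1}{9}\right) = \left(-142\right) \left(- \frac{280}{9}\right) = \frac{39760}{9}$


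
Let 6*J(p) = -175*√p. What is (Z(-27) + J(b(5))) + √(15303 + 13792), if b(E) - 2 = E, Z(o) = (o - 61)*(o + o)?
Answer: 4752 + 23*√55 - 175*√7/6 ≈ 4845.4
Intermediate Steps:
Z(o) = 2*o*(-61 + o) (Z(o) = (-61 + o)*(2*o) = 2*o*(-61 + o))
b(E) = 2 + E
J(p) = -175*√p/6 (J(p) = (-175*√p)/6 = -175*√p/6)
(Z(-27) + J(b(5))) + √(15303 + 13792) = (2*(-27)*(-61 - 27) - 175*√(2 + 5)/6) + √(15303 + 13792) = (2*(-27)*(-88) - 175*√7/6) + √29095 = (4752 - 175*√7/6) + 23*√55 = 4752 + 23*√55 - 175*√7/6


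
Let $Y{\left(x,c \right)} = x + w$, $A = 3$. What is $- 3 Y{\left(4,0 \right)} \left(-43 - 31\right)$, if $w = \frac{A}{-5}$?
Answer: $\frac{3774}{5} \approx 754.8$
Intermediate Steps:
$w = - \frac{3}{5}$ ($w = \frac{3}{-5} = 3 \left(- \frac{1}{5}\right) = - \frac{3}{5} \approx -0.6$)
$Y{\left(x,c \right)} = - \frac{3}{5} + x$ ($Y{\left(x,c \right)} = x - \frac{3}{5} = - \frac{3}{5} + x$)
$- 3 Y{\left(4,0 \right)} \left(-43 - 31\right) = - 3 \left(- \frac{3}{5} + 4\right) \left(-43 - 31\right) = \left(-3\right) \frac{17}{5} \left(-74\right) = \left(- \frac{51}{5}\right) \left(-74\right) = \frac{3774}{5}$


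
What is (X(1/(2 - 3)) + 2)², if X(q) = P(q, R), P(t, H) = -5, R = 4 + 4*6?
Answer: 9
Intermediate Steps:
R = 28 (R = 4 + 24 = 28)
X(q) = -5
(X(1/(2 - 3)) + 2)² = (-5 + 2)² = (-3)² = 9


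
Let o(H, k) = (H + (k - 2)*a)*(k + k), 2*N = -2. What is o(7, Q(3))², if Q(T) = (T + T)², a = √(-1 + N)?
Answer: -11731392 + 2467584*I*√2 ≈ -1.1731e+7 + 3.4897e+6*I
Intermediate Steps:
N = -1 (N = (½)*(-2) = -1)
a = I*√2 (a = √(-1 - 1) = √(-2) = I*√2 ≈ 1.4142*I)
Q(T) = 4*T² (Q(T) = (2*T)² = 4*T²)
o(H, k) = 2*k*(H + I*√2*(-2 + k)) (o(H, k) = (H + (k - 2)*(I*√2))*(k + k) = (H + (-2 + k)*(I*√2))*(2*k) = (H + I*√2*(-2 + k))*(2*k) = 2*k*(H + I*√2*(-2 + k)))
o(7, Q(3))² = (2*(4*3²)*(7 - 2*I*√2 + I*(4*3²)*√2))² = (2*(4*9)*(7 - 2*I*√2 + I*(4*9)*√2))² = (2*36*(7 - 2*I*√2 + I*36*√2))² = (2*36*(7 - 2*I*√2 + 36*I*√2))² = (2*36*(7 + 34*I*√2))² = (504 + 2448*I*√2)²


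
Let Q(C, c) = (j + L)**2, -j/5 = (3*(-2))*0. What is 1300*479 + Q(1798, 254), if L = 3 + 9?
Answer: 622844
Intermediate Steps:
j = 0 (j = -5*3*(-2)*0 = -(-30)*0 = -5*0 = 0)
L = 12
Q(C, c) = 144 (Q(C, c) = (0 + 12)**2 = 12**2 = 144)
1300*479 + Q(1798, 254) = 1300*479 + 144 = 622700 + 144 = 622844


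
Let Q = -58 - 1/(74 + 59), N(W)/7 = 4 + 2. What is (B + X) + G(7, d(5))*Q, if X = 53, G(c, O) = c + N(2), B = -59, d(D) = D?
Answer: -54119/19 ≈ -2848.4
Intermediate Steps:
N(W) = 42 (N(W) = 7*(4 + 2) = 7*6 = 42)
G(c, O) = 42 + c (G(c, O) = c + 42 = 42 + c)
Q = -7715/133 (Q = -58 - 1/133 = -7715/133 ≈ -58.008)
(B + X) + G(7, d(5))*Q = (-59 + 53) + (42 + 7)*(-7715/133) = -6 + 49*(-7715/133) = -6 - 54005/19 = -54119/19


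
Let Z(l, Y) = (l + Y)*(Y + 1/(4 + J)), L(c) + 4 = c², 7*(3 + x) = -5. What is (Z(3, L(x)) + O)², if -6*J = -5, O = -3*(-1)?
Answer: 83193826734225/4848197641 ≈ 17160.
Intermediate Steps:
x = -26/7 (x = -3 + (⅐)*(-5) = -3 - 5/7 = -26/7 ≈ -3.7143)
O = 3
J = ⅚ (J = -⅙*(-5) = ⅚ ≈ 0.83333)
L(c) = -4 + c²
Z(l, Y) = (6/29 + Y)*(Y + l) (Z(l, Y) = (l + Y)*(Y + 1/(4 + ⅚)) = (Y + l)*(Y + 1/(29/6)) = (Y + l)*(Y + 6/29) = (Y + l)*(6/29 + Y) = (6/29 + Y)*(Y + l))
(Z(3, L(x)) + O)² = (((-4 + (-26/7)²)² + 6*(-4 + (-26/7)²)/29 + (6/29)*3 + (-4 + (-26/7)²)*3) + 3)² = (((-4 + 676/49)² + 6*(-4 + 676/49)/29 + 18/29 + (-4 + 676/49)*3) + 3)² = (((480/49)² + (6/29)*(480/49) + 18/29 + (480/49)*3) + 3)² = ((230400/2401 + 2880/1421 + 18/29 + 1440/49) + 3)² = (8912178/69629 + 3)² = (9121065/69629)² = 83193826734225/4848197641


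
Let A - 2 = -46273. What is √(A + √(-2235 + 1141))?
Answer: √(-46271 + I*√1094) ≈ 0.0769 + 215.11*I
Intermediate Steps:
A = -46271 (A = 2 - 46273 = -46271)
√(A + √(-2235 + 1141)) = √(-46271 + √(-2235 + 1141)) = √(-46271 + √(-1094)) = √(-46271 + I*√1094)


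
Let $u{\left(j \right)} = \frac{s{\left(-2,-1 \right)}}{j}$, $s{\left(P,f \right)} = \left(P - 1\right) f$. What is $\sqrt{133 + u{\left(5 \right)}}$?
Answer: $\frac{2 \sqrt{835}}{5} \approx 11.559$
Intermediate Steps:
$s{\left(P,f \right)} = f \left(-1 + P\right)$ ($s{\left(P,f \right)} = \left(-1 + P\right) f = f \left(-1 + P\right)$)
$u{\left(j \right)} = \frac{3}{j}$ ($u{\left(j \right)} = \frac{\left(-1\right) \left(-1 - 2\right)}{j} = \frac{\left(-1\right) \left(-3\right)}{j} = \frac{3}{j}$)
$\sqrt{133 + u{\left(5 \right)}} = \sqrt{133 + \frac{3}{5}} = \sqrt{\frac{668}{5}} = \frac{2 \sqrt{835}}{5}$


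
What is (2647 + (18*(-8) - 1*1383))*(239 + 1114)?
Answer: 1515360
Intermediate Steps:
(2647 + (18*(-8) - 1*1383))*(239 + 1114) = (2647 + (-144 - 1383))*1353 = (2647 - 1527)*1353 = 1120*1353 = 1515360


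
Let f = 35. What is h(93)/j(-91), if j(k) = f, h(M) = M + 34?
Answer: 127/35 ≈ 3.6286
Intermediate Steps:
h(M) = 34 + M
j(k) = 35
h(93)/j(-91) = (34 + 93)/35 = 127*(1/35) = 127/35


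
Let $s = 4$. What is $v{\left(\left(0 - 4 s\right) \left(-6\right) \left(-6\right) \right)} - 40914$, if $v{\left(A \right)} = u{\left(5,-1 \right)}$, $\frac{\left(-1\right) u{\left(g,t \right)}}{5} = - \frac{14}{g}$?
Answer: $-40900$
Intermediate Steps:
$u{\left(g,t \right)} = \frac{70}{g}$ ($u{\left(g,t \right)} = - 5 \left(- \frac{14}{g}\right) = \frac{70}{g}$)
$v{\left(A \right)} = 14$ ($v{\left(A \right)} = \frac{70}{5} = 70 \cdot \frac{1}{5} = 14$)
$v{\left(\left(0 - 4 s\right) \left(-6\right) \left(-6\right) \right)} - 40914 = 14 - 40914 = -40900$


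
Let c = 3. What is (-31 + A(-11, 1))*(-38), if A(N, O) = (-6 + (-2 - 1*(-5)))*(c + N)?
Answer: 266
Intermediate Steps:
A(N, O) = -9 - 3*N (A(N, O) = (-6 + (-2 - 1*(-5)))*(3 + N) = (-6 + (-2 + 5))*(3 + N) = (-6 + 3)*(3 + N) = -3*(3 + N) = -9 - 3*N)
(-31 + A(-11, 1))*(-38) = (-31 + (-9 - 3*(-11)))*(-38) = (-31 + (-9 + 33))*(-38) = (-31 + 24)*(-38) = -7*(-38) = 266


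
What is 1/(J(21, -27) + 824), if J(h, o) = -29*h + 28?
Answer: 1/243 ≈ 0.0041152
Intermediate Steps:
J(h, o) = 28 - 29*h
1/(J(21, -27) + 824) = 1/((28 - 29*21) + 824) = 1/((28 - 609) + 824) = 1/(-581 + 824) = 1/243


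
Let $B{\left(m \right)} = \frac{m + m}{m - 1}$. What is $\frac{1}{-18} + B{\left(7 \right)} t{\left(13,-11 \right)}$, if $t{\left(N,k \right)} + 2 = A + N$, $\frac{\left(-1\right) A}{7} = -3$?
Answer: $\frac{1343}{18} \approx 74.611$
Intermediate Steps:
$A = 21$ ($A = \left(-7\right) \left(-3\right) = 21$)
$t{\left(N,k \right)} = 19 + N$ ($t{\left(N,k \right)} = -2 + \left(21 + N\right) = 19 + N$)
$B{\left(m \right)} = \frac{2 m}{-1 + m}$
$\frac{1}{-18} + B{\left(7 \right)} t{\left(13,-11 \right)} = \frac{1}{-18} + 2 \cdot 7 \frac{1}{-1 + 7} \left(19 + 13\right) = - \frac{1}{18} + 2 \cdot 7 \cdot \frac{1}{6} \cdot 32 = - \frac{1}{18} + \frac{7}{3} \cdot 32 = - \frac{1}{18} + \frac{224}{3} = \frac{1343}{18}$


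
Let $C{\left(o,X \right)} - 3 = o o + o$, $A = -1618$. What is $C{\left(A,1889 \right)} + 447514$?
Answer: $3063823$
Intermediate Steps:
$C{\left(o,X \right)} = 3 + o + o^{2}$ ($C{\left(o,X \right)} = 3 + \left(o o + o\right) = 3 + \left(o^{2} + o\right) = 3 + \left(o + o^{2}\right) = 3 + o + o^{2}$)
$C{\left(A,1889 \right)} + 447514 = \left(3 - 1618 + \left(-1618\right)^{2}\right) + 447514 = \left(3 - 1618 + 2617924\right) + 447514 = 2616309 + 447514 = 3063823$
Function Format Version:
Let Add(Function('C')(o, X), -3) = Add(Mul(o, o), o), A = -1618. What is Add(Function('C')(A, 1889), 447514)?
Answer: 3063823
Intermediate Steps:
Function('C')(o, X) = Add(3, o, Pow(o, 2)) (Function('C')(o, X) = Add(3, Add(Mul(o, o), o)) = Add(3, Add(Pow(o, 2), o)) = Add(3, Add(o, Pow(o, 2))) = Add(3, o, Pow(o, 2)))
Add(Function('C')(A, 1889), 447514) = Add(Add(3, -1618, Pow(-1618, 2)), 447514) = Add(Add(3, -1618, 2617924), 447514) = Add(2616309, 447514) = 3063823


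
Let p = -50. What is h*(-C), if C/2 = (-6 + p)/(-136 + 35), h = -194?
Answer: 21728/101 ≈ 215.13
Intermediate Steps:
C = 112/101 (C = 2*((-6 - 50)/(-136 + 35)) = 2*(-56/(-101)) = 2*(-56*(-1/101)) = 2*(56/101) = 112/101 ≈ 1.1089)
h*(-C) = -(-194)*112/101 = -194*(-112/101) = 21728/101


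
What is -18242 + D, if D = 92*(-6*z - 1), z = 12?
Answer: -24958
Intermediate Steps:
D = -6716 (D = 92*(-6*12 - 1) = 92*(-72 - 1) = 92*(-73) = -6716)
-18242 + D = -18242 - 6716 = -24958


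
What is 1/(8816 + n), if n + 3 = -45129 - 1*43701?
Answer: -1/80017 ≈ -1.2497e-5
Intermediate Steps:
n = -88833 (n = -3 + (-45129 - 1*43701) = -3 + (-45129 - 43701) = -3 - 88830 = -88833)
1/(8816 + n) = 1/(8816 - 88833) = 1/(-80017) = -1/80017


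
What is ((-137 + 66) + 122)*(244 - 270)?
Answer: -1326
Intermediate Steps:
((-137 + 66) + 122)*(244 - 270) = (-71 + 122)*(-26) = 51*(-26) = -1326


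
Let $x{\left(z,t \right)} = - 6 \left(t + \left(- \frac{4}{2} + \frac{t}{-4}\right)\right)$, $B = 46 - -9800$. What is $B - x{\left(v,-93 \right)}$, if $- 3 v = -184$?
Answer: $\frac{18831}{2} \approx 9415.5$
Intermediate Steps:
$v = \frac{184}{3}$ ($v = \left(- \frac{1}{3}\right) \left(-184\right) = \frac{184}{3} \approx 61.333$)
$B = 9846$ ($B = 46 + 9800 = 9846$)
$x{\left(z,t \right)} = 12 - \frac{9 t}{2}$ ($x{\left(z,t \right)} = - 6 \left(t + \left(\left(-4\right) \frac{1}{2} + t \left(- \frac{1}{4}\right)\right)\right) = - 6 \left(t - \left(2 + \frac{t}{4}\right)\right) = - 6 \left(-2 + \frac{3 t}{4}\right) = 12 - \frac{9 t}{2}$)
$B - x{\left(v,-93 \right)} = 9846 - \left(12 - - \frac{837}{2}\right) = 9846 - \left(12 + \frac{837}{2}\right) = 9846 - \frac{861}{2} = \frac{18831}{2}$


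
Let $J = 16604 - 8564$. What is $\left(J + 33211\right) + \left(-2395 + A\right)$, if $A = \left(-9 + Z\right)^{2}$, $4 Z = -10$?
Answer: $\frac{155953}{4} \approx 38988.0$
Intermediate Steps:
$J = 8040$
$Z = - \frac{5}{2}$ ($Z = \frac{1}{4} \left(-10\right) = - \frac{5}{2} \approx -2.5$)
$A = \frac{529}{4}$ ($A = \left(-9 - \frac{5}{2}\right)^{2} = \left(- \frac{23}{2}\right)^{2} = \frac{529}{4} \approx 132.25$)
$\left(J + 33211\right) + \left(-2395 + A\right) = \left(8040 + 33211\right) + \left(-2395 + \frac{529}{4}\right) = 41251 - \frac{9051}{4} = \frac{155953}{4}$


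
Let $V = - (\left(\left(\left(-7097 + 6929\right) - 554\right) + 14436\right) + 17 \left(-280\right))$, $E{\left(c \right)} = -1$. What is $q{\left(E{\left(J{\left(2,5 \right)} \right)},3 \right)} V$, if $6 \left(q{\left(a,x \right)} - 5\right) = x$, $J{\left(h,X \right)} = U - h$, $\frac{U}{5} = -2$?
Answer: $-49247$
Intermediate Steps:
$U = -10$ ($U = 5 \left(-2\right) = -10$)
$J{\left(h,X \right)} = -10 - h$
$q{\left(a,x \right)} = 5 + \frac{x}{6}$
$V = -8954$ ($V = - (\left(\left(-168 - 554\right) + 14436\right) - 4760) = - (\left(-722 + 14436\right) - 4760) = - (13714 - 4760) = \left(-1\right) 8954 = -8954$)
$q{\left(E{\left(J{\left(2,5 \right)} \right)},3 \right)} V = \left(5 + \frac{1}{6} \cdot 3\right) \left(-8954\right) = \left(5 + \frac{1}{2}\right) \left(-8954\right) = \frac{11}{2} \left(-8954\right) = -49247$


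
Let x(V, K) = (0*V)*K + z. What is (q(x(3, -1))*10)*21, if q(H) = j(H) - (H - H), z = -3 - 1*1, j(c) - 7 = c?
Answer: 630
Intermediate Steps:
j(c) = 7 + c
z = -4 (z = -3 - 1 = -4)
x(V, K) = -4 (x(V, K) = (0*V)*K - 4 = 0*K - 4 = 0 - 4 = -4)
q(H) = 7 + H (q(H) = (7 + H) - (H - H) = (7 + H) - 1*0 = (7 + H) + 0 = 7 + H)
(q(x(3, -1))*10)*21 = ((7 - 4)*10)*21 = (3*10)*21 = 30*21 = 630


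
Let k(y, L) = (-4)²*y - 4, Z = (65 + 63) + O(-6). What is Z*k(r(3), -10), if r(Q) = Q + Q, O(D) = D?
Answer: 11224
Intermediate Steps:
r(Q) = 2*Q
Z = 122 (Z = (65 + 63) - 6 = 128 - 6 = 122)
k(y, L) = -4 + 16*y (k(y, L) = 16*y - 4 = -4 + 16*y)
Z*k(r(3), -10) = 122*(-4 + 16*(2*3)) = 122*(-4 + 16*6) = 122*(-4 + 96) = 122*92 = 11224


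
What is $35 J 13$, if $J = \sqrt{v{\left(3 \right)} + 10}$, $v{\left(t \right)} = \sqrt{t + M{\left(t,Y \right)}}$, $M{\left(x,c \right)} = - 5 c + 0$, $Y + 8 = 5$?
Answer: $455 \sqrt{10 + 3 \sqrt{2}} \approx 1717.1$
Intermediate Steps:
$Y = -3$ ($Y = -8 + 5 = -3$)
$M{\left(x,c \right)} = - 5 c$
$v{\left(t \right)} = \sqrt{15 + t}$ ($v{\left(t \right)} = \sqrt{t - -15} = \sqrt{t + 15} = \sqrt{15 + t}$)
$J = \sqrt{10 + 3 \sqrt{2}}$ ($J = \sqrt{\sqrt{15 + 3} + 10} = \sqrt{\sqrt{18} + 10} = \sqrt{3 \sqrt{2} + 10} = \sqrt{10 + 3 \sqrt{2}} \approx 3.7739$)
$35 J 13 = 35 \sqrt{10 + 3 \sqrt{2}} \cdot 13 = 455 \sqrt{10 + 3 \sqrt{2}}$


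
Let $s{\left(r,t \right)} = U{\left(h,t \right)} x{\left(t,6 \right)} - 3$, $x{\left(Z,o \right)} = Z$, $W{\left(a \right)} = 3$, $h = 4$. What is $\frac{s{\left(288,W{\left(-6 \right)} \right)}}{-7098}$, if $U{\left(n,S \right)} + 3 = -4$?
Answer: $\frac{4}{1183} \approx 0.0033812$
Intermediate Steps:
$U{\left(n,S \right)} = -7$ ($U{\left(n,S \right)} = -3 - 4 = -7$)
$s{\left(r,t \right)} = -3 - 7 t$ ($s{\left(r,t \right)} = - 7 t - 3 = -3 - 7 t$)
$\frac{s{\left(288,W{\left(-6 \right)} \right)}}{-7098} = \frac{-3 - 21}{-7098} = \left(-3 - 21\right) \left(- \frac{1}{7098}\right) = \left(-24\right) \left(- \frac{1}{7098}\right) = \frac{4}{1183}$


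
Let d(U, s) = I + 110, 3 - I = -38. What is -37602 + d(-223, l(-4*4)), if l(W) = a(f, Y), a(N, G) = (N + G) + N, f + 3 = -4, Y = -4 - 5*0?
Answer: -37451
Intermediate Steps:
Y = -4 (Y = -4 + 0 = -4)
f = -7 (f = -3 - 4 = -7)
a(N, G) = G + 2*N (a(N, G) = (G + N) + N = G + 2*N)
l(W) = -18 (l(W) = -4 + 2*(-7) = -4 - 14 = -18)
I = 41 (I = 3 - 1*(-38) = 3 + 38 = 41)
d(U, s) = 151 (d(U, s) = 41 + 110 = 151)
-37602 + d(-223, l(-4*4)) = -37602 + 151 = -37451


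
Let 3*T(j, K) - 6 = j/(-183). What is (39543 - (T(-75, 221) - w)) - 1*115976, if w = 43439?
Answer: -6038293/183 ≈ -32996.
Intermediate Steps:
T(j, K) = 2 - j/549 (T(j, K) = 2 + (j/(-183))/3 = 2 + (j*(-1/183))/3 = 2 + (-j/183)/3 = 2 - j/549)
(39543 - (T(-75, 221) - w)) - 1*115976 = (39543 - ((2 - 1/549*(-75)) - 1*43439)) - 1*115976 = (39543 - ((2 + 25/183) - 43439)) - 115976 = (39543 - (391/183 - 43439)) - 115976 = (39543 - 1*(-7948946/183)) - 115976 = (39543 + 7948946/183) - 115976 = 15185315/183 - 115976 = -6038293/183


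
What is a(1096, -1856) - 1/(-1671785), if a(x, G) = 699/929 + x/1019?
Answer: 2892966376676/1582596942035 ≈ 1.8280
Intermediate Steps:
a(x, G) = 699/929 + x/1019 (a(x, G) = 699*(1/929) + x*(1/1019) = 699/929 + x/1019)
a(1096, -1856) - 1/(-1671785) = (699/929 + (1/1019)*1096) - 1/(-1671785) = (699/929 + 1096/1019) - 1*(-1/1671785) = 1730465/946651 + 1/1671785 = 2892966376676/1582596942035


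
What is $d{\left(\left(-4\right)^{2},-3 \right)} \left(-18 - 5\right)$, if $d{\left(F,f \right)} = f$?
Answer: $69$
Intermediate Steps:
$d{\left(\left(-4\right)^{2},-3 \right)} \left(-18 - 5\right) = - 3 \left(-18 - 5\right) = \left(-3\right) \left(-23\right) = 69$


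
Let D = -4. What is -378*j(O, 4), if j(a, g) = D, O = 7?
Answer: 1512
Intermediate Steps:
j(a, g) = -4
-378*j(O, 4) = -378*(-4) = 1512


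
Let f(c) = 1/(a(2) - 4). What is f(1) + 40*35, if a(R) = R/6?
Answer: 15397/11 ≈ 1399.7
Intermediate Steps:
a(R) = R/6 (a(R) = R*(1/6) = R/6)
f(c) = -3/11 (f(c) = 1/((1/6)*2 - 4) = 1/(1/3 - 4) = 1/(-11/3) = -3/11)
f(1) + 40*35 = -3/11 + 40*35 = -3/11 + 1400 = 15397/11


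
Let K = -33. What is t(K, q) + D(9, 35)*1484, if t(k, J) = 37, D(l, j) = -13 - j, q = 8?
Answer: -71195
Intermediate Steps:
t(K, q) + D(9, 35)*1484 = 37 + (-13 - 1*35)*1484 = 37 + (-13 - 35)*1484 = 37 - 48*1484 = 37 - 71232 = -71195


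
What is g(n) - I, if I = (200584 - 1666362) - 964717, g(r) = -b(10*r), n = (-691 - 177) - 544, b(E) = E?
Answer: 2444615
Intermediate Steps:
n = -1412 (n = -868 - 544 = -1412)
g(r) = -10*r
I = -2430495 (I = -1465778 - 964717 = -2430495)
g(n) - I = -10*(-1412) - 1*(-2430495) = 14120 + 2430495 = 2444615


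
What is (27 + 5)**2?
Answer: 1024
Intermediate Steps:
(27 + 5)**2 = 32**2 = 1024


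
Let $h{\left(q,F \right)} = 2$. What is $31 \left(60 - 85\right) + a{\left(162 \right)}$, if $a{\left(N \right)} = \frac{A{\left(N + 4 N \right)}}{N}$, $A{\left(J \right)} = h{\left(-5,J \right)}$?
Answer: $- \frac{62774}{81} \approx -774.99$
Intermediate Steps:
$A{\left(J \right)} = 2$
$a{\left(N \right)} = \frac{2}{N}$
$31 \left(60 - 85\right) + a{\left(162 \right)} = 31 \left(60 - 85\right) + \frac{2}{162} = 31 \left(-25\right) + 2 \cdot \frac{1}{162} = -775 + \frac{1}{81} = - \frac{62774}{81}$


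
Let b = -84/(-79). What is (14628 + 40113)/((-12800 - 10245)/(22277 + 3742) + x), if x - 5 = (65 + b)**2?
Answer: 8889094239039/709372606309 ≈ 12.531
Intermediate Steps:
b = 84/79 (b = -84*(-1/79) = 84/79 ≈ 1.0633)
x = 27269166/6241 (x = 5 + (65 + 84/79)**2 = 5 + (5219/79)**2 = 5 + 27237961/6241 = 27269166/6241 ≈ 4369.4)
(14628 + 40113)/((-12800 - 10245)/(22277 + 3742) + x) = (14628 + 40113)/((-12800 - 10245)/(22277 + 3742) + 27269166/6241) = 54741/(-23045/26019 + 27269166/6241) = 54741/(709372606309/162384579) = 54741*(162384579/709372606309) = 8889094239039/709372606309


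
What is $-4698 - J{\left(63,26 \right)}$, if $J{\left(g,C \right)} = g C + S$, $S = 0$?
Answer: $-6336$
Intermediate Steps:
$J{\left(g,C \right)} = C g$ ($J{\left(g,C \right)} = g C + 0 = C g + 0 = C g$)
$-4698 - J{\left(63,26 \right)} = -4698 - 26 \cdot 63 = -4698 - 1638 = -6336$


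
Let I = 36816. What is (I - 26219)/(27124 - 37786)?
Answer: -10597/10662 ≈ -0.99390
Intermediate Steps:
(I - 26219)/(27124 - 37786) = (36816 - 26219)/(27124 - 37786) = 10597/(-10662) = 10597*(-1/10662) = -10597/10662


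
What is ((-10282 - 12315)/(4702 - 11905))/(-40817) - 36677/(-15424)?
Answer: 10782867383999/4534730821824 ≈ 2.3778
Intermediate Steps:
((-10282 - 12315)/(4702 - 11905))/(-40817) - 36677/(-15424) = -22597/(-7203)*(-1/40817) - 36677*(-1/15424) = -22597*(-1/7203)*(-1/40817) + 36677/15424 = (22597/7203)*(-1/40817) + 36677/15424 = -22597/294004851 + 36677/15424 = 10782867383999/4534730821824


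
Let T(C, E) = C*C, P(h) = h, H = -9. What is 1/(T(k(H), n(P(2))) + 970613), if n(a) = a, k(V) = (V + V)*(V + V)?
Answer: 1/1075589 ≈ 9.2972e-7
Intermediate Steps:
k(V) = 4*V**2 (k(V) = (2*V)*(2*V) = 4*V**2)
T(C, E) = C**2
1/(T(k(H), n(P(2))) + 970613) = 1/((4*(-9)**2)**2 + 970613) = 1/((4*81)**2 + 970613) = 1/(324**2 + 970613) = 1/(104976 + 970613) = 1/1075589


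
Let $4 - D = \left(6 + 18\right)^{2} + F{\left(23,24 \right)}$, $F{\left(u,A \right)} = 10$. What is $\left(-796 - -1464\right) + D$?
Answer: $86$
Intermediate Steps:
$D = -582$ ($D = 4 - \left(\left(6 + 18\right)^{2} + 10\right) = 4 - \left(24^{2} + 10\right) = 4 - \left(576 + 10\right) = 4 - 586 = -582$)
$\left(-796 - -1464\right) + D = \left(-796 - -1464\right) - 582 = \left(-796 + 1464\right) - 582 = 668 - 582 = 86$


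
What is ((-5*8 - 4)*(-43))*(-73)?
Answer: -138116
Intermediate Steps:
((-5*8 - 4)*(-43))*(-73) = ((-40 - 4)*(-43))*(-73) = -44*(-43)*(-73) = 1892*(-73) = -138116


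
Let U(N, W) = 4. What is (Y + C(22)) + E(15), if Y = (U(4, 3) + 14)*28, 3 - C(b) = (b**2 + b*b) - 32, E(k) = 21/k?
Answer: -2138/5 ≈ -427.60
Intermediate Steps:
C(b) = 35 - 2*b**2 (C(b) = 3 - ((b**2 + b*b) - 32) = 3 - ((b**2 + b**2) - 32) = 3 - (2*b**2 - 32) = 3 - (-32 + 2*b**2) = 3 + (32 - 2*b**2) = 35 - 2*b**2)
Y = 504 (Y = (4 + 14)*28 = 18*28 = 504)
(Y + C(22)) + E(15) = (504 + (35 - 2*22**2)) + 21/15 = (504 + (35 - 2*484)) + 21*(1/15) = (504 + (35 - 968)) + 7/5 = (504 - 933) + 7/5 = -429 + 7/5 = -2138/5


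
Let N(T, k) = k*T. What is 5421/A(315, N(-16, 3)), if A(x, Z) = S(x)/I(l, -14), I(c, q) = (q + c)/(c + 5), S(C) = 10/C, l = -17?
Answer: 3529071/8 ≈ 4.4113e+5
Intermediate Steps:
I(c, q) = (c + q)/(5 + c)
N(T, k) = T*k
A(x, Z) = 120/(31*x) (A(x, Z) = (10/x)/(((-17 - 14)/(5 - 17))) = (10/x)/((-31/(-12))) = (10/x)/((-1/12*(-31))) = (10/x)/(31/12) = (10/x)*(12/31) = 120/(31*x))
5421/A(315, N(-16, 3)) = 5421/(((120/31)/315)) = 5421/(((120/31)*(1/315))) = 5421/(8/651) = 5421*(651/8) = 3529071/8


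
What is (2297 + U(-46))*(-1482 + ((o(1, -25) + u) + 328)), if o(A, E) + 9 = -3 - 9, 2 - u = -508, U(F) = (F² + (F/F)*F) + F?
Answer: -2873465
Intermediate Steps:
U(F) = F² + 2*F (U(F) = (F² + 1*F) + F = (F² + F) + F = (F + F²) + F = F² + 2*F)
u = 510 (u = 2 - 1*(-508) = 2 + 508 = 510)
o(A, E) = -21 (o(A, E) = -9 + (-3 - 9) = -9 - 12 = -21)
(2297 + U(-46))*(-1482 + ((o(1, -25) + u) + 328)) = (2297 - 46*(2 - 46))*(-1482 + ((-21 + 510) + 328)) = (2297 - 46*(-44))*(-1482 + (489 + 328)) = (2297 + 2024)*(-1482 + 817) = 4321*(-665) = -2873465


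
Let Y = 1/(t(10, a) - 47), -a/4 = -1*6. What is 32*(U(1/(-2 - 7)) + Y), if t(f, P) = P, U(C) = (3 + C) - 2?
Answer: 5600/207 ≈ 27.053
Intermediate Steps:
U(C) = 1 + C
a = 24 (a = -(-4)*6 = -4*(-6) = 24)
Y = -1/23 (Y = 1/(24 - 47) = 1/(-23) = -1/23 ≈ -0.043478)
32*(U(1/(-2 - 7)) + Y) = 32*((1 + 1/(-2 - 7)) - 1/23) = 32*((1 + 1/(-9)) - 1/23) = 32*((1 - ⅑) - 1/23) = 32*(8/9 - 1/23) = 32*(175/207) = 5600/207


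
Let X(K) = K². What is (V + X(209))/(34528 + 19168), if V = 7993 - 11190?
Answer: 10121/13424 ≈ 0.75395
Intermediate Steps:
V = -3197
(V + X(209))/(34528 + 19168) = (-3197 + 209²)/(34528 + 19168) = (-3197 + 43681)/53696 = 40484*(1/53696) = 10121/13424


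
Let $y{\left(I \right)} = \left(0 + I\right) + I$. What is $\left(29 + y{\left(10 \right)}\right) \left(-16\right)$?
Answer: $-784$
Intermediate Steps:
$y{\left(I \right)} = 2 I$ ($y{\left(I \right)} = I + I = 2 I$)
$\left(29 + y{\left(10 \right)}\right) \left(-16\right) = \left(29 + 2 \cdot 10\right) \left(-16\right) = \left(29 + 20\right) \left(-16\right) = 49 \left(-16\right) = -784$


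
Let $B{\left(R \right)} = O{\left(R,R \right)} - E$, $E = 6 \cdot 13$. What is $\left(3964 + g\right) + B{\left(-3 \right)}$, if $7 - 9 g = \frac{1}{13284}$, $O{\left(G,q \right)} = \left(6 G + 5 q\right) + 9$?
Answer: $\frac{461818259}{119556} \approx 3862.8$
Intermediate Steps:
$O{\left(G,q \right)} = 9 + 5 q + 6 G$ ($O{\left(G,q \right)} = \left(5 q + 6 G\right) + 9 = 9 + 5 q + 6 G$)
$E = 78$
$B{\left(R \right)} = -69 + 11 R$ ($B{\left(R \right)} = \left(9 + 5 R + 6 R\right) - 78 = \left(9 + 11 R\right) - 78 = -69 + 11 R$)
$g = \frac{92987}{119556}$ ($g = \frac{7}{9} - \frac{1}{9 \cdot 13284} = \frac{7}{9} - \frac{1}{119556} = \frac{92987}{119556} \approx 0.77777$)
$\left(3964 + g\right) + B{\left(-3 \right)} = \left(3964 + \frac{92987}{119556}\right) + \left(-69 + 11 \left(-3\right)\right) = \frac{474012971}{119556} - 102 = \frac{461818259}{119556}$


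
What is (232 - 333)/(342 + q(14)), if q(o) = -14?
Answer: -101/328 ≈ -0.30793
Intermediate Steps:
(232 - 333)/(342 + q(14)) = (232 - 333)/(342 - 14) = -101/328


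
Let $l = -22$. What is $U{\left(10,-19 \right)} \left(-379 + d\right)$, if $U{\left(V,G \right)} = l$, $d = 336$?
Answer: $946$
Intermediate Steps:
$U{\left(V,G \right)} = -22$
$U{\left(10,-19 \right)} \left(-379 + d\right) = - 22 \left(-379 + 336\right) = \left(-22\right) \left(-43\right) = 946$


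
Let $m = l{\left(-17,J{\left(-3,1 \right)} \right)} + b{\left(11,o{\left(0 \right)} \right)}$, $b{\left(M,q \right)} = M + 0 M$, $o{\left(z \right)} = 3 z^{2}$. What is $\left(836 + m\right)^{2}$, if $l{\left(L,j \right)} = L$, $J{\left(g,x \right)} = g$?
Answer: $688900$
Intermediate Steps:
$b{\left(M,q \right)} = M$ ($b{\left(M,q \right)} = M + 0 = M$)
$m = -6$ ($m = -17 + 11 = -6$)
$\left(836 + m\right)^{2} = \left(836 - 6\right)^{2} = 830^{2} = 688900$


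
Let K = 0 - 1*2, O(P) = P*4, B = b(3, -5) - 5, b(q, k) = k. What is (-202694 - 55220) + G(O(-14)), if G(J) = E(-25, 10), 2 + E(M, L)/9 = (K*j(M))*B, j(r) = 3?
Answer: -257392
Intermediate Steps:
B = -10 (B = -5 - 5 = -10)
O(P) = 4*P
K = -2 (K = 0 - 2 = -2)
E(M, L) = 522 (E(M, L) = -18 + 9*(-2*3*(-10)) = -18 + 9*(-6*(-10)) = -18 + 9*60 = -18 + 540 = 522)
G(J) = 522
(-202694 - 55220) + G(O(-14)) = (-202694 - 55220) + 522 = -257914 + 522 = -257392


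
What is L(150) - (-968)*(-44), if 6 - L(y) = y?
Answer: -42736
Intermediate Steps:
L(y) = 6 - y
L(150) - (-968)*(-44) = (6 - 1*150) - (-968)*(-44) = (6 - 150) - 1*42592 = -144 - 42592 = -42736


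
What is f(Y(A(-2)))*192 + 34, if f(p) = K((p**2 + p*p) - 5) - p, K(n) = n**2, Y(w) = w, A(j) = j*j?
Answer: 139234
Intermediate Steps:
A(j) = j**2
f(p) = (-5 + 2*p**2)**2 - p (f(p) = ((p**2 + p*p) - 5)**2 - p = ((p**2 + p**2) - 5)**2 - p = (2*p**2 - 5)**2 - p = (-5 + 2*p**2)**2 - p)
f(Y(A(-2)))*192 + 34 = ((-5 + 2*((-2)**2)**2)**2 - 1*(-2)**2)*192 + 34 = ((-5 + 2*4**2)**2 - 1*4)*192 + 34 = ((-5 + 2*16)**2 - 4)*192 + 34 = ((-5 + 32)**2 - 4)*192 + 34 = (27**2 - 4)*192 + 34 = (729 - 4)*192 + 34 = 725*192 + 34 = 139200 + 34 = 139234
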